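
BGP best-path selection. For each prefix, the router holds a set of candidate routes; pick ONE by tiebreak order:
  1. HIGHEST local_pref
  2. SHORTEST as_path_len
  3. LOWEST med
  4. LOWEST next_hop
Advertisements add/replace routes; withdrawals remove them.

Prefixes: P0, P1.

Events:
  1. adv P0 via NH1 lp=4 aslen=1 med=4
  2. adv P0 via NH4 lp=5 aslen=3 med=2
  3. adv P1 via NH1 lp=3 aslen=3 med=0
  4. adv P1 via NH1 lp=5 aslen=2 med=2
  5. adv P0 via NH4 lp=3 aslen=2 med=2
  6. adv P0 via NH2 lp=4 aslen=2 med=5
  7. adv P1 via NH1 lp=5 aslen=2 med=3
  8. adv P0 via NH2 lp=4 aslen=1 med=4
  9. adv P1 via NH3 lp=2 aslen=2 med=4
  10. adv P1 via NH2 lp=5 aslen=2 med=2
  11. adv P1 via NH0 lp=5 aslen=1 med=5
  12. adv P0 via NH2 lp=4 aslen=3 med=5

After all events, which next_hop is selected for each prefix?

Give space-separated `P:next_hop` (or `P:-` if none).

Op 1: best P0=NH1 P1=-
Op 2: best P0=NH4 P1=-
Op 3: best P0=NH4 P1=NH1
Op 4: best P0=NH4 P1=NH1
Op 5: best P0=NH1 P1=NH1
Op 6: best P0=NH1 P1=NH1
Op 7: best P0=NH1 P1=NH1
Op 8: best P0=NH1 P1=NH1
Op 9: best P0=NH1 P1=NH1
Op 10: best P0=NH1 P1=NH2
Op 11: best P0=NH1 P1=NH0
Op 12: best P0=NH1 P1=NH0

Answer: P0:NH1 P1:NH0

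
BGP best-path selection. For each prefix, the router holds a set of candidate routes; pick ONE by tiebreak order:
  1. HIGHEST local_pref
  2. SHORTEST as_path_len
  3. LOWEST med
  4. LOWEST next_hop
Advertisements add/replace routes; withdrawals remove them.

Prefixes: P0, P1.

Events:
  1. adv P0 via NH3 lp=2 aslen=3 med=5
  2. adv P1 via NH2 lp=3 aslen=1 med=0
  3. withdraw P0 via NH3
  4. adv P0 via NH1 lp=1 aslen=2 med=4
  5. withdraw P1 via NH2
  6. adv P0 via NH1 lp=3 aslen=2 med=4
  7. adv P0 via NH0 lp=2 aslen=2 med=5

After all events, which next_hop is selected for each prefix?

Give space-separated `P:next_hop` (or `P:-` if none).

Op 1: best P0=NH3 P1=-
Op 2: best P0=NH3 P1=NH2
Op 3: best P0=- P1=NH2
Op 4: best P0=NH1 P1=NH2
Op 5: best P0=NH1 P1=-
Op 6: best P0=NH1 P1=-
Op 7: best P0=NH1 P1=-

Answer: P0:NH1 P1:-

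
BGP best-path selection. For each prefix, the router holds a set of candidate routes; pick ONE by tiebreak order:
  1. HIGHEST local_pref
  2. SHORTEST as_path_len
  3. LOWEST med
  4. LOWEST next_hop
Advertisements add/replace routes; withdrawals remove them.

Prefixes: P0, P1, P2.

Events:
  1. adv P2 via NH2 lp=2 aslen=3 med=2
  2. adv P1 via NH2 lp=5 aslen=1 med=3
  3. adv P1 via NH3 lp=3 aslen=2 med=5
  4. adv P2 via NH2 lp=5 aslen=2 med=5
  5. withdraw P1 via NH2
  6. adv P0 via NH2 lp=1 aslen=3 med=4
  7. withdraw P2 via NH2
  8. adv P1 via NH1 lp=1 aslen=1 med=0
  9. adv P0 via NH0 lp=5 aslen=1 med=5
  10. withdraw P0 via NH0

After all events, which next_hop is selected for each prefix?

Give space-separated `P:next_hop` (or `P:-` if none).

Op 1: best P0=- P1=- P2=NH2
Op 2: best P0=- P1=NH2 P2=NH2
Op 3: best P0=- P1=NH2 P2=NH2
Op 4: best P0=- P1=NH2 P2=NH2
Op 5: best P0=- P1=NH3 P2=NH2
Op 6: best P0=NH2 P1=NH3 P2=NH2
Op 7: best P0=NH2 P1=NH3 P2=-
Op 8: best P0=NH2 P1=NH3 P2=-
Op 9: best P0=NH0 P1=NH3 P2=-
Op 10: best P0=NH2 P1=NH3 P2=-

Answer: P0:NH2 P1:NH3 P2:-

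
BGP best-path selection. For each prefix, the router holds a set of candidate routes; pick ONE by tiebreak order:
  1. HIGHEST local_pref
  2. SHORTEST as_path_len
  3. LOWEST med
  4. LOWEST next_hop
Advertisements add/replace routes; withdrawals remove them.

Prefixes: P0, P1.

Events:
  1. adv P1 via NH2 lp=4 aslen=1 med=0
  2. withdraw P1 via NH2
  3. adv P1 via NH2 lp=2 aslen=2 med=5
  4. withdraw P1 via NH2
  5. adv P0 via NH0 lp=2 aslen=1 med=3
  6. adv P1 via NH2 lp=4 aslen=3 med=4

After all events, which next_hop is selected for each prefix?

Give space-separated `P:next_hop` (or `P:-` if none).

Op 1: best P0=- P1=NH2
Op 2: best P0=- P1=-
Op 3: best P0=- P1=NH2
Op 4: best P0=- P1=-
Op 5: best P0=NH0 P1=-
Op 6: best P0=NH0 P1=NH2

Answer: P0:NH0 P1:NH2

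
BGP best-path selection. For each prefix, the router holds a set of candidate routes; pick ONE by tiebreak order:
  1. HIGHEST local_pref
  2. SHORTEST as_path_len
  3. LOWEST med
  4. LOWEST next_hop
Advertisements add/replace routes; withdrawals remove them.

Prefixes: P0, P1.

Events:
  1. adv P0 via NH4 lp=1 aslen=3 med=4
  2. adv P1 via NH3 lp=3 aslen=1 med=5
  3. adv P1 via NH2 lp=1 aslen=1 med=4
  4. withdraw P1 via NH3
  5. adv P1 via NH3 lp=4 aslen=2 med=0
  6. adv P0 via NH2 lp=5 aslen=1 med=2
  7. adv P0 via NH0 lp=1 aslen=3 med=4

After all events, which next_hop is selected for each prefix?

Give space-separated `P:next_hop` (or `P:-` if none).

Answer: P0:NH2 P1:NH3

Derivation:
Op 1: best P0=NH4 P1=-
Op 2: best P0=NH4 P1=NH3
Op 3: best P0=NH4 P1=NH3
Op 4: best P0=NH4 P1=NH2
Op 5: best P0=NH4 P1=NH3
Op 6: best P0=NH2 P1=NH3
Op 7: best P0=NH2 P1=NH3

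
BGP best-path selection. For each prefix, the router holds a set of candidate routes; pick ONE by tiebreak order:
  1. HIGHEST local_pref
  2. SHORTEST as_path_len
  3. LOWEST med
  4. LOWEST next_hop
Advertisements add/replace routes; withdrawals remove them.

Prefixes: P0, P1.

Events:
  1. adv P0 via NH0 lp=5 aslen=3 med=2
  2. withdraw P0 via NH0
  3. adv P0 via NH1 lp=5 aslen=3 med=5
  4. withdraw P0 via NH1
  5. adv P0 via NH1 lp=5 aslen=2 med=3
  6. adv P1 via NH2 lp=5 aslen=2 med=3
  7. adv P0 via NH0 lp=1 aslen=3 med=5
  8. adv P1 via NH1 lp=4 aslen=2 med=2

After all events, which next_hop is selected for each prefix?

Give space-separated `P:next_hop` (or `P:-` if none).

Op 1: best P0=NH0 P1=-
Op 2: best P0=- P1=-
Op 3: best P0=NH1 P1=-
Op 4: best P0=- P1=-
Op 5: best P0=NH1 P1=-
Op 6: best P0=NH1 P1=NH2
Op 7: best P0=NH1 P1=NH2
Op 8: best P0=NH1 P1=NH2

Answer: P0:NH1 P1:NH2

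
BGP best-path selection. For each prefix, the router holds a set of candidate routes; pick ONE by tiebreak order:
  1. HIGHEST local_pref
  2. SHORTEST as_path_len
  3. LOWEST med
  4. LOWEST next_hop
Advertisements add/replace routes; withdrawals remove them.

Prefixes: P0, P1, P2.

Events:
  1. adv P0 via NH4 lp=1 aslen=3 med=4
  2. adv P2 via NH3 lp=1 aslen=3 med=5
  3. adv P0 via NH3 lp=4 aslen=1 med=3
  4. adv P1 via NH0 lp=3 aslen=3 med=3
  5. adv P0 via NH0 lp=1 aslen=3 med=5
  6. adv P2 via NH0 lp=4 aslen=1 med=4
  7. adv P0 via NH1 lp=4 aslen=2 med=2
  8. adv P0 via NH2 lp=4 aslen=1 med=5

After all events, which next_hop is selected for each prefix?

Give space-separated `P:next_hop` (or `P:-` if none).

Op 1: best P0=NH4 P1=- P2=-
Op 2: best P0=NH4 P1=- P2=NH3
Op 3: best P0=NH3 P1=- P2=NH3
Op 4: best P0=NH3 P1=NH0 P2=NH3
Op 5: best P0=NH3 P1=NH0 P2=NH3
Op 6: best P0=NH3 P1=NH0 P2=NH0
Op 7: best P0=NH3 P1=NH0 P2=NH0
Op 8: best P0=NH3 P1=NH0 P2=NH0

Answer: P0:NH3 P1:NH0 P2:NH0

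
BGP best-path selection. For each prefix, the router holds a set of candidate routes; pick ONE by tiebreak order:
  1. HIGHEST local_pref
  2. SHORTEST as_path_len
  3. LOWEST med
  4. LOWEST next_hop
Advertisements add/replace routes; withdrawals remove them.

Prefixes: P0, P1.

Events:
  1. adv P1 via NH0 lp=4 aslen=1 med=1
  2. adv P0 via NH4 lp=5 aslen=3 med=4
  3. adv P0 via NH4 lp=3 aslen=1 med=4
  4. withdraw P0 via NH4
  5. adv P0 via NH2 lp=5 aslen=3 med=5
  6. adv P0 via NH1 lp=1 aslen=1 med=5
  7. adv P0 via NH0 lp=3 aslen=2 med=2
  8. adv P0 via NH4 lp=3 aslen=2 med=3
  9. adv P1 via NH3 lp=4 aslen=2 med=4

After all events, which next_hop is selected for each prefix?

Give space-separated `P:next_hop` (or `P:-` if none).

Op 1: best P0=- P1=NH0
Op 2: best P0=NH4 P1=NH0
Op 3: best P0=NH4 P1=NH0
Op 4: best P0=- P1=NH0
Op 5: best P0=NH2 P1=NH0
Op 6: best P0=NH2 P1=NH0
Op 7: best P0=NH2 P1=NH0
Op 8: best P0=NH2 P1=NH0
Op 9: best P0=NH2 P1=NH0

Answer: P0:NH2 P1:NH0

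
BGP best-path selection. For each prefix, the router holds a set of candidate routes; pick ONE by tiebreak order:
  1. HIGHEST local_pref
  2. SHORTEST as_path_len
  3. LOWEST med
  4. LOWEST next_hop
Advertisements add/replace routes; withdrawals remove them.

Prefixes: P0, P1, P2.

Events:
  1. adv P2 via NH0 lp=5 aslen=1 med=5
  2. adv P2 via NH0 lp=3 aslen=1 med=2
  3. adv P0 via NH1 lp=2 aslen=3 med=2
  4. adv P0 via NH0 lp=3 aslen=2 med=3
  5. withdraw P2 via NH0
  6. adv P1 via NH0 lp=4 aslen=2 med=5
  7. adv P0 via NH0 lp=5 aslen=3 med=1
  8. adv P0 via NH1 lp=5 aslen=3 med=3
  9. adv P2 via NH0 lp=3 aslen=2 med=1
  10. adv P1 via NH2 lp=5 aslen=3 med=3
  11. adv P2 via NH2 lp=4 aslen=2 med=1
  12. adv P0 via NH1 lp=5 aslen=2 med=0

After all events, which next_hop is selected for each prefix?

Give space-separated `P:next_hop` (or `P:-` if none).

Answer: P0:NH1 P1:NH2 P2:NH2

Derivation:
Op 1: best P0=- P1=- P2=NH0
Op 2: best P0=- P1=- P2=NH0
Op 3: best P0=NH1 P1=- P2=NH0
Op 4: best P0=NH0 P1=- P2=NH0
Op 5: best P0=NH0 P1=- P2=-
Op 6: best P0=NH0 P1=NH0 P2=-
Op 7: best P0=NH0 P1=NH0 P2=-
Op 8: best P0=NH0 P1=NH0 P2=-
Op 9: best P0=NH0 P1=NH0 P2=NH0
Op 10: best P0=NH0 P1=NH2 P2=NH0
Op 11: best P0=NH0 P1=NH2 P2=NH2
Op 12: best P0=NH1 P1=NH2 P2=NH2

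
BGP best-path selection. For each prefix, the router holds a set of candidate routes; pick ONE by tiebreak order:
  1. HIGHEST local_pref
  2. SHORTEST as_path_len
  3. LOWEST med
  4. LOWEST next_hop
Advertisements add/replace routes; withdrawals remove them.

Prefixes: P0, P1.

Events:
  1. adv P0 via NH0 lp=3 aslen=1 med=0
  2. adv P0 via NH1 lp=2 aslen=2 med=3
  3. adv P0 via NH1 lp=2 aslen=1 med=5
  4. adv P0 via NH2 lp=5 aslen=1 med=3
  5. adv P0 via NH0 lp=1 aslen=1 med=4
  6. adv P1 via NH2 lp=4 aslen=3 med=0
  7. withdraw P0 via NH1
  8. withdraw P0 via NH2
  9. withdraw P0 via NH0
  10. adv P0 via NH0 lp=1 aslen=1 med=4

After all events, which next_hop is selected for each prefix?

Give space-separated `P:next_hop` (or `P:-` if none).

Op 1: best P0=NH0 P1=-
Op 2: best P0=NH0 P1=-
Op 3: best P0=NH0 P1=-
Op 4: best P0=NH2 P1=-
Op 5: best P0=NH2 P1=-
Op 6: best P0=NH2 P1=NH2
Op 7: best P0=NH2 P1=NH2
Op 8: best P0=NH0 P1=NH2
Op 9: best P0=- P1=NH2
Op 10: best P0=NH0 P1=NH2

Answer: P0:NH0 P1:NH2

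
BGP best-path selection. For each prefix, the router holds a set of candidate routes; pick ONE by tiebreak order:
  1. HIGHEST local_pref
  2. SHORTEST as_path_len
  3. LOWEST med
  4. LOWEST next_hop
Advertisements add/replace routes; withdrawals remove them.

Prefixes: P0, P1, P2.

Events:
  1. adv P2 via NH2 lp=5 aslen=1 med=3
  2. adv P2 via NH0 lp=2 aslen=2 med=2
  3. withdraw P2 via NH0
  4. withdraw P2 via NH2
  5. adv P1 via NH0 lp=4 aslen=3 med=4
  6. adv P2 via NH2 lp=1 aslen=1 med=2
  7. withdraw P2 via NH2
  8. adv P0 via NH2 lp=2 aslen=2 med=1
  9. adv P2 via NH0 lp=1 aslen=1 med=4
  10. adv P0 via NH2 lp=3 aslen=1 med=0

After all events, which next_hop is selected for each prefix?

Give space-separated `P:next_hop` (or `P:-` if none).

Answer: P0:NH2 P1:NH0 P2:NH0

Derivation:
Op 1: best P0=- P1=- P2=NH2
Op 2: best P0=- P1=- P2=NH2
Op 3: best P0=- P1=- P2=NH2
Op 4: best P0=- P1=- P2=-
Op 5: best P0=- P1=NH0 P2=-
Op 6: best P0=- P1=NH0 P2=NH2
Op 7: best P0=- P1=NH0 P2=-
Op 8: best P0=NH2 P1=NH0 P2=-
Op 9: best P0=NH2 P1=NH0 P2=NH0
Op 10: best P0=NH2 P1=NH0 P2=NH0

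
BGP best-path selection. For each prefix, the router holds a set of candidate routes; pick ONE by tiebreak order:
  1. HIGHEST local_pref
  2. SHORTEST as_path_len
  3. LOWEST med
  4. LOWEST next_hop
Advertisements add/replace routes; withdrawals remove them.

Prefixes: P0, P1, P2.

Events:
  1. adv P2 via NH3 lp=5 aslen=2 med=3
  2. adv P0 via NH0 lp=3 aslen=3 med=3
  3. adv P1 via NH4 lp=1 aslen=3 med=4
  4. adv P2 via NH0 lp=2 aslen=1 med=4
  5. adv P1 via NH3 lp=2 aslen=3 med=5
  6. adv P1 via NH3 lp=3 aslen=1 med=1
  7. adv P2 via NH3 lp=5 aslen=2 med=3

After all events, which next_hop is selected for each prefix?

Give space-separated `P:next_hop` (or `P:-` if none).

Answer: P0:NH0 P1:NH3 P2:NH3

Derivation:
Op 1: best P0=- P1=- P2=NH3
Op 2: best P0=NH0 P1=- P2=NH3
Op 3: best P0=NH0 P1=NH4 P2=NH3
Op 4: best P0=NH0 P1=NH4 P2=NH3
Op 5: best P0=NH0 P1=NH3 P2=NH3
Op 6: best P0=NH0 P1=NH3 P2=NH3
Op 7: best P0=NH0 P1=NH3 P2=NH3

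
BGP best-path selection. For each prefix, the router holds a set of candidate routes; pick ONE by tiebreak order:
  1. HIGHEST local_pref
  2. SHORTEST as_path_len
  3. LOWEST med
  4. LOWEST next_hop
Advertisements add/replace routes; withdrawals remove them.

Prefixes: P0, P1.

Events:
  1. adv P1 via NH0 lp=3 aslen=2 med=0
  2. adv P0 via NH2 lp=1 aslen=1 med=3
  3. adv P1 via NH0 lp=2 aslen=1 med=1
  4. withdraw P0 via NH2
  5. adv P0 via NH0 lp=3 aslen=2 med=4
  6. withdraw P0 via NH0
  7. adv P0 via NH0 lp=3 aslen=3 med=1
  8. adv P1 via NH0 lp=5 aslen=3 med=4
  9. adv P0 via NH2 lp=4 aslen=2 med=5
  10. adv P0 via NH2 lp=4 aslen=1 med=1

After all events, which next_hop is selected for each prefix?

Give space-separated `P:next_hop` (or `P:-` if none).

Answer: P0:NH2 P1:NH0

Derivation:
Op 1: best P0=- P1=NH0
Op 2: best P0=NH2 P1=NH0
Op 3: best P0=NH2 P1=NH0
Op 4: best P0=- P1=NH0
Op 5: best P0=NH0 P1=NH0
Op 6: best P0=- P1=NH0
Op 7: best P0=NH0 P1=NH0
Op 8: best P0=NH0 P1=NH0
Op 9: best P0=NH2 P1=NH0
Op 10: best P0=NH2 P1=NH0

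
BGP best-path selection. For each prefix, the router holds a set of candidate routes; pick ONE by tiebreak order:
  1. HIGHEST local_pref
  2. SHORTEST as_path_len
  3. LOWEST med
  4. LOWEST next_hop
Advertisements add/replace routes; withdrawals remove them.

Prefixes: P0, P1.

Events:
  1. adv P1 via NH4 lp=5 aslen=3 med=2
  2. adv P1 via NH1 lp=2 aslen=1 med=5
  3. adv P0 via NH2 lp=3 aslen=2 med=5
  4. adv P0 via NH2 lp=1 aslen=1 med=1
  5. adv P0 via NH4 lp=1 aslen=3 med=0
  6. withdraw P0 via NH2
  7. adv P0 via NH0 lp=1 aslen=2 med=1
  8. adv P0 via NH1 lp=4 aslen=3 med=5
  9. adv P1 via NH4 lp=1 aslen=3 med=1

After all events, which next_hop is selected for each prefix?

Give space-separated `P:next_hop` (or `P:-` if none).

Answer: P0:NH1 P1:NH1

Derivation:
Op 1: best P0=- P1=NH4
Op 2: best P0=- P1=NH4
Op 3: best P0=NH2 P1=NH4
Op 4: best P0=NH2 P1=NH4
Op 5: best P0=NH2 P1=NH4
Op 6: best P0=NH4 P1=NH4
Op 7: best P0=NH0 P1=NH4
Op 8: best P0=NH1 P1=NH4
Op 9: best P0=NH1 P1=NH1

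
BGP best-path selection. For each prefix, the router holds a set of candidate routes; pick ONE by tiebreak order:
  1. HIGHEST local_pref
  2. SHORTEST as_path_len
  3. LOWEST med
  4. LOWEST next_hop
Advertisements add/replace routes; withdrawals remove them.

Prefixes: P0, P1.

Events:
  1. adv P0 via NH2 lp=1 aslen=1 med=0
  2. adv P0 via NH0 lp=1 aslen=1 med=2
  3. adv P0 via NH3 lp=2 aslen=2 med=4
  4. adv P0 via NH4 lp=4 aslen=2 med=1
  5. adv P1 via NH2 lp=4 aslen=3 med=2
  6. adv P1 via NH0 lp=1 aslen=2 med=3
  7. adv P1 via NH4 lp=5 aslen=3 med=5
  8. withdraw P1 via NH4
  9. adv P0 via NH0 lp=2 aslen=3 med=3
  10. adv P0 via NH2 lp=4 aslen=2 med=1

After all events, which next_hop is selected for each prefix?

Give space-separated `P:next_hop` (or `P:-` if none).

Answer: P0:NH2 P1:NH2

Derivation:
Op 1: best P0=NH2 P1=-
Op 2: best P0=NH2 P1=-
Op 3: best P0=NH3 P1=-
Op 4: best P0=NH4 P1=-
Op 5: best P0=NH4 P1=NH2
Op 6: best P0=NH4 P1=NH2
Op 7: best P0=NH4 P1=NH4
Op 8: best P0=NH4 P1=NH2
Op 9: best P0=NH4 P1=NH2
Op 10: best P0=NH2 P1=NH2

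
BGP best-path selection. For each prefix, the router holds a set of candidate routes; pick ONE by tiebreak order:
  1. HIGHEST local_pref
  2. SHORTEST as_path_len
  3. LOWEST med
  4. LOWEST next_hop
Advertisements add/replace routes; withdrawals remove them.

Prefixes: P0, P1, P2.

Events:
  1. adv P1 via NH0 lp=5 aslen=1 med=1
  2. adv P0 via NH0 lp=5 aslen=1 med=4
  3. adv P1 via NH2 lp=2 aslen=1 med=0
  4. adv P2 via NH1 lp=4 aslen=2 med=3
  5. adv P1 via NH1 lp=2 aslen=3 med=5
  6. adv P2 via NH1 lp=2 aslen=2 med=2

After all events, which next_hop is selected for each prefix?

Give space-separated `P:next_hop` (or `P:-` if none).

Answer: P0:NH0 P1:NH0 P2:NH1

Derivation:
Op 1: best P0=- P1=NH0 P2=-
Op 2: best P0=NH0 P1=NH0 P2=-
Op 3: best P0=NH0 P1=NH0 P2=-
Op 4: best P0=NH0 P1=NH0 P2=NH1
Op 5: best P0=NH0 P1=NH0 P2=NH1
Op 6: best P0=NH0 P1=NH0 P2=NH1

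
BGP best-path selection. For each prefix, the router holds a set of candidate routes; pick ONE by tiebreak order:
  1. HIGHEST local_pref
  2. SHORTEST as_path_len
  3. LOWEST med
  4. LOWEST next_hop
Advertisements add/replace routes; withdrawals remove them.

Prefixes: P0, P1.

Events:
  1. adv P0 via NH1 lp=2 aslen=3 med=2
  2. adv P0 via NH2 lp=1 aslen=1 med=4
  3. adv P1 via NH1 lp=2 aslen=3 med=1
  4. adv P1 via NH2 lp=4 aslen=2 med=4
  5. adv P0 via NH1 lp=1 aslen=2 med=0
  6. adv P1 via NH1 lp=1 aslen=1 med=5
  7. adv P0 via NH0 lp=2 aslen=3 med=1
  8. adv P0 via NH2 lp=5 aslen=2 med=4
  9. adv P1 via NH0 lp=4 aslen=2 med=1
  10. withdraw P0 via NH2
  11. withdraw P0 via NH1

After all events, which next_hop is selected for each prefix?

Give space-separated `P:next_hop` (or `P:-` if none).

Answer: P0:NH0 P1:NH0

Derivation:
Op 1: best P0=NH1 P1=-
Op 2: best P0=NH1 P1=-
Op 3: best P0=NH1 P1=NH1
Op 4: best P0=NH1 P1=NH2
Op 5: best P0=NH2 P1=NH2
Op 6: best P0=NH2 P1=NH2
Op 7: best P0=NH0 P1=NH2
Op 8: best P0=NH2 P1=NH2
Op 9: best P0=NH2 P1=NH0
Op 10: best P0=NH0 P1=NH0
Op 11: best P0=NH0 P1=NH0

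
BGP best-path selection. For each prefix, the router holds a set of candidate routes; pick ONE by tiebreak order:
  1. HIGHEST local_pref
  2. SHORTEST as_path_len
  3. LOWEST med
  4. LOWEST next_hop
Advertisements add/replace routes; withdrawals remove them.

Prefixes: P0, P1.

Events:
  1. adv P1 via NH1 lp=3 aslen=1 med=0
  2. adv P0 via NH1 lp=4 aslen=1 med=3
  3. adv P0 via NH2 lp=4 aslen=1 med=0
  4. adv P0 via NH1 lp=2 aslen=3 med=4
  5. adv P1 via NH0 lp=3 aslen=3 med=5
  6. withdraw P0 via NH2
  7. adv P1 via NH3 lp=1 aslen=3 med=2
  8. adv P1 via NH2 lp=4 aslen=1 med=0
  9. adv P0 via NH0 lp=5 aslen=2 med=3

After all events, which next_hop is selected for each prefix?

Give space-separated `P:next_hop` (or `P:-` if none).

Answer: P0:NH0 P1:NH2

Derivation:
Op 1: best P0=- P1=NH1
Op 2: best P0=NH1 P1=NH1
Op 3: best P0=NH2 P1=NH1
Op 4: best P0=NH2 P1=NH1
Op 5: best P0=NH2 P1=NH1
Op 6: best P0=NH1 P1=NH1
Op 7: best P0=NH1 P1=NH1
Op 8: best P0=NH1 P1=NH2
Op 9: best P0=NH0 P1=NH2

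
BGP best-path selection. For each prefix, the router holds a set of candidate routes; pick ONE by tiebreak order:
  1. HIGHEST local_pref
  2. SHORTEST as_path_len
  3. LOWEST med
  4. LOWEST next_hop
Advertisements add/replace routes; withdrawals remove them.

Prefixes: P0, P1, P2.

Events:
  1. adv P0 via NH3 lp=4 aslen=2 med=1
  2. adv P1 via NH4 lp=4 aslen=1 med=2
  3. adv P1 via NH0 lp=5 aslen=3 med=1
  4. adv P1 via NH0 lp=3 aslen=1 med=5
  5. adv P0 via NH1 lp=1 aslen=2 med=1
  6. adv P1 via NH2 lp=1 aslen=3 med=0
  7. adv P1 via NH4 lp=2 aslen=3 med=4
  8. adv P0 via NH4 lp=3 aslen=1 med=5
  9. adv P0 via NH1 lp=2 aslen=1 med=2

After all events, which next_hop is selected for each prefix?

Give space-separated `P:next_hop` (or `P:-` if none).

Answer: P0:NH3 P1:NH0 P2:-

Derivation:
Op 1: best P0=NH3 P1=- P2=-
Op 2: best P0=NH3 P1=NH4 P2=-
Op 3: best P0=NH3 P1=NH0 P2=-
Op 4: best P0=NH3 P1=NH4 P2=-
Op 5: best P0=NH3 P1=NH4 P2=-
Op 6: best P0=NH3 P1=NH4 P2=-
Op 7: best P0=NH3 P1=NH0 P2=-
Op 8: best P0=NH3 P1=NH0 P2=-
Op 9: best P0=NH3 P1=NH0 P2=-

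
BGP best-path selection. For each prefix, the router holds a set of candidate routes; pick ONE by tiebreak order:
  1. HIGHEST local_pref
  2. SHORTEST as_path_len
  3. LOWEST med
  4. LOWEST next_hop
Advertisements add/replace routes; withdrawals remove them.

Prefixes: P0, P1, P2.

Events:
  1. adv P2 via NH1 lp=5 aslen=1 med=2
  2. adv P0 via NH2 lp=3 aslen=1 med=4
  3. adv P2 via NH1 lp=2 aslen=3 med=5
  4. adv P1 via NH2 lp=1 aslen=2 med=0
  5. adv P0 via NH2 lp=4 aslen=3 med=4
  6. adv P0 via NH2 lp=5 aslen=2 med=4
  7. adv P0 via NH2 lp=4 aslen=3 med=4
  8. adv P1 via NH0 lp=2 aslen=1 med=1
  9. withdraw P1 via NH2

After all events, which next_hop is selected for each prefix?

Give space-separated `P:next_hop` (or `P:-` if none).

Answer: P0:NH2 P1:NH0 P2:NH1

Derivation:
Op 1: best P0=- P1=- P2=NH1
Op 2: best P0=NH2 P1=- P2=NH1
Op 3: best P0=NH2 P1=- P2=NH1
Op 4: best P0=NH2 P1=NH2 P2=NH1
Op 5: best P0=NH2 P1=NH2 P2=NH1
Op 6: best P0=NH2 P1=NH2 P2=NH1
Op 7: best P0=NH2 P1=NH2 P2=NH1
Op 8: best P0=NH2 P1=NH0 P2=NH1
Op 9: best P0=NH2 P1=NH0 P2=NH1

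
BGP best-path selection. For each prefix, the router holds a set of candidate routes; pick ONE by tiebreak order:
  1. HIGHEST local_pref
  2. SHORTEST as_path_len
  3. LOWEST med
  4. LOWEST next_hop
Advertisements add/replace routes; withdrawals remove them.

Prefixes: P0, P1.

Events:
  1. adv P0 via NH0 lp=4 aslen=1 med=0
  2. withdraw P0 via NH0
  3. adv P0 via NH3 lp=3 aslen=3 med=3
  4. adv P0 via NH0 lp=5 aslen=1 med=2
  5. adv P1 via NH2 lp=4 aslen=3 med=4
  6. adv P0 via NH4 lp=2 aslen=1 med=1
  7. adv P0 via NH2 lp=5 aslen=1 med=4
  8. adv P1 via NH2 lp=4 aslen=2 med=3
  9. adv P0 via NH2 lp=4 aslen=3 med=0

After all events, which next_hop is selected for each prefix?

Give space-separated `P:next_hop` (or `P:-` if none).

Op 1: best P0=NH0 P1=-
Op 2: best P0=- P1=-
Op 3: best P0=NH3 P1=-
Op 4: best P0=NH0 P1=-
Op 5: best P0=NH0 P1=NH2
Op 6: best P0=NH0 P1=NH2
Op 7: best P0=NH0 P1=NH2
Op 8: best P0=NH0 P1=NH2
Op 9: best P0=NH0 P1=NH2

Answer: P0:NH0 P1:NH2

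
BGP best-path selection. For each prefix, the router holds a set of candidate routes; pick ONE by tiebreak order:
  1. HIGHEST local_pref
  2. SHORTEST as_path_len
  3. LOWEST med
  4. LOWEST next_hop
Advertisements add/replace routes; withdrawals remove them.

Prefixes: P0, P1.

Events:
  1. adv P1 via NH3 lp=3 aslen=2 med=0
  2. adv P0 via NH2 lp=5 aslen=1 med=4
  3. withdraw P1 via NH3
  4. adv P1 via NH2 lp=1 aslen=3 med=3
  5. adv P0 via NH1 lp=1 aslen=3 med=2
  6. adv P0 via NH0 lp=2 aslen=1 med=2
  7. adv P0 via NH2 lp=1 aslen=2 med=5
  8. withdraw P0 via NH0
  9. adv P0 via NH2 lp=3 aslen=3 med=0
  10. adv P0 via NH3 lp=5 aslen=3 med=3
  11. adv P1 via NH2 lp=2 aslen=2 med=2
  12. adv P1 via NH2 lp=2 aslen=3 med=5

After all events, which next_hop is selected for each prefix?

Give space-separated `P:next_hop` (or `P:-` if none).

Op 1: best P0=- P1=NH3
Op 2: best P0=NH2 P1=NH3
Op 3: best P0=NH2 P1=-
Op 4: best P0=NH2 P1=NH2
Op 5: best P0=NH2 P1=NH2
Op 6: best P0=NH2 P1=NH2
Op 7: best P0=NH0 P1=NH2
Op 8: best P0=NH2 P1=NH2
Op 9: best P0=NH2 P1=NH2
Op 10: best P0=NH3 P1=NH2
Op 11: best P0=NH3 P1=NH2
Op 12: best P0=NH3 P1=NH2

Answer: P0:NH3 P1:NH2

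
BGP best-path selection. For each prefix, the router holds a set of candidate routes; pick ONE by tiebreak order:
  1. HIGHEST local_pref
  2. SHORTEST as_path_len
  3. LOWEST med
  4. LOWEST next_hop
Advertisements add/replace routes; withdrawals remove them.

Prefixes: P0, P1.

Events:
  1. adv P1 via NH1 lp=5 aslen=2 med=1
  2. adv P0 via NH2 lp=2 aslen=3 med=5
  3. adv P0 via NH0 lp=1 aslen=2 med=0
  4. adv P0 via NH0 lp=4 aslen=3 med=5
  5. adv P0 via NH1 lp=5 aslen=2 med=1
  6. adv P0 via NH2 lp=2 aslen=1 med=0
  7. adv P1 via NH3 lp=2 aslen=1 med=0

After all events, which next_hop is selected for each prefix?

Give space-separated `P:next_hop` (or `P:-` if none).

Op 1: best P0=- P1=NH1
Op 2: best P0=NH2 P1=NH1
Op 3: best P0=NH2 P1=NH1
Op 4: best P0=NH0 P1=NH1
Op 5: best P0=NH1 P1=NH1
Op 6: best P0=NH1 P1=NH1
Op 7: best P0=NH1 P1=NH1

Answer: P0:NH1 P1:NH1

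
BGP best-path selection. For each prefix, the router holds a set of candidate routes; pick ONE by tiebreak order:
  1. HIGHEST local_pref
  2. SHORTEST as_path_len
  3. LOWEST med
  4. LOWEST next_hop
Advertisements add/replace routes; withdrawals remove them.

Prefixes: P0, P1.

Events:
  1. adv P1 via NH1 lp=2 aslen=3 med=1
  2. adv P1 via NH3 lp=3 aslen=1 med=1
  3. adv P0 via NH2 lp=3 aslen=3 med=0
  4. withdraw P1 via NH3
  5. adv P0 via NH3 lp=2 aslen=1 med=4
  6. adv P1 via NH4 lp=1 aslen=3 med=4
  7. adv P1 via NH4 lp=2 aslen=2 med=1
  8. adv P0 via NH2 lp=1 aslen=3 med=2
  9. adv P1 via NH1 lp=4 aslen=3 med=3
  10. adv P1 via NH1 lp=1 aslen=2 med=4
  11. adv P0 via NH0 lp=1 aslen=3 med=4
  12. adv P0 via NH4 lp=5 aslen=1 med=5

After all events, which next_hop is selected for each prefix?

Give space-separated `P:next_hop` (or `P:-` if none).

Op 1: best P0=- P1=NH1
Op 2: best P0=- P1=NH3
Op 3: best P0=NH2 P1=NH3
Op 4: best P0=NH2 P1=NH1
Op 5: best P0=NH2 P1=NH1
Op 6: best P0=NH2 P1=NH1
Op 7: best P0=NH2 P1=NH4
Op 8: best P0=NH3 P1=NH4
Op 9: best P0=NH3 P1=NH1
Op 10: best P0=NH3 P1=NH4
Op 11: best P0=NH3 P1=NH4
Op 12: best P0=NH4 P1=NH4

Answer: P0:NH4 P1:NH4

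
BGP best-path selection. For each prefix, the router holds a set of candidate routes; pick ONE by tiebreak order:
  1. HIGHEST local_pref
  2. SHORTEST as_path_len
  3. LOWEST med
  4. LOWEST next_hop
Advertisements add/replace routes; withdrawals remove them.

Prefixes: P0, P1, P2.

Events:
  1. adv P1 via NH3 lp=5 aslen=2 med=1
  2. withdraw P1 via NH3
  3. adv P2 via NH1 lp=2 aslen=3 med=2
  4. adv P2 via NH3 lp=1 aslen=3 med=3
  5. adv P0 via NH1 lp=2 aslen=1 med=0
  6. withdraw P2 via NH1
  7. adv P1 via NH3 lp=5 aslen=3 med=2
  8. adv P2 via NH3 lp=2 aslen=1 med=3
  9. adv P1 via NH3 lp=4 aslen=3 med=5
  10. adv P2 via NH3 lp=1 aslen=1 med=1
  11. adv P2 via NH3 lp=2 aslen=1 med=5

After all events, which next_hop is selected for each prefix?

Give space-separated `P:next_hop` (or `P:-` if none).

Op 1: best P0=- P1=NH3 P2=-
Op 2: best P0=- P1=- P2=-
Op 3: best P0=- P1=- P2=NH1
Op 4: best P0=- P1=- P2=NH1
Op 5: best P0=NH1 P1=- P2=NH1
Op 6: best P0=NH1 P1=- P2=NH3
Op 7: best P0=NH1 P1=NH3 P2=NH3
Op 8: best P0=NH1 P1=NH3 P2=NH3
Op 9: best P0=NH1 P1=NH3 P2=NH3
Op 10: best P0=NH1 P1=NH3 P2=NH3
Op 11: best P0=NH1 P1=NH3 P2=NH3

Answer: P0:NH1 P1:NH3 P2:NH3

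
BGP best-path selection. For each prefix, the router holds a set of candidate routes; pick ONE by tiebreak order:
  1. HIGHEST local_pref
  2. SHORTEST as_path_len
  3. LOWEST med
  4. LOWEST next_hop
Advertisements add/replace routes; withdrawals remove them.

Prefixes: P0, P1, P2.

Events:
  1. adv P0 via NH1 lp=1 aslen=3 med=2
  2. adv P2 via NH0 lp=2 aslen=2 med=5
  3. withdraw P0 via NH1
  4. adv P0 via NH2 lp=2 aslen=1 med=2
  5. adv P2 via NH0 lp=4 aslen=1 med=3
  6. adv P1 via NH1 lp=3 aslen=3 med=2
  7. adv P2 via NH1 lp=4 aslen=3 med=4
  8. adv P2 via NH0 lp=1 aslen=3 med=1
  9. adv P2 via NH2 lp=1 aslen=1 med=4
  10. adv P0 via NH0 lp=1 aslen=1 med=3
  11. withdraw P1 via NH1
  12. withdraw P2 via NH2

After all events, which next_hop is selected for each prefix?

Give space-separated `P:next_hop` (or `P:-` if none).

Answer: P0:NH2 P1:- P2:NH1

Derivation:
Op 1: best P0=NH1 P1=- P2=-
Op 2: best P0=NH1 P1=- P2=NH0
Op 3: best P0=- P1=- P2=NH0
Op 4: best P0=NH2 P1=- P2=NH0
Op 5: best P0=NH2 P1=- P2=NH0
Op 6: best P0=NH2 P1=NH1 P2=NH0
Op 7: best P0=NH2 P1=NH1 P2=NH0
Op 8: best P0=NH2 P1=NH1 P2=NH1
Op 9: best P0=NH2 P1=NH1 P2=NH1
Op 10: best P0=NH2 P1=NH1 P2=NH1
Op 11: best P0=NH2 P1=- P2=NH1
Op 12: best P0=NH2 P1=- P2=NH1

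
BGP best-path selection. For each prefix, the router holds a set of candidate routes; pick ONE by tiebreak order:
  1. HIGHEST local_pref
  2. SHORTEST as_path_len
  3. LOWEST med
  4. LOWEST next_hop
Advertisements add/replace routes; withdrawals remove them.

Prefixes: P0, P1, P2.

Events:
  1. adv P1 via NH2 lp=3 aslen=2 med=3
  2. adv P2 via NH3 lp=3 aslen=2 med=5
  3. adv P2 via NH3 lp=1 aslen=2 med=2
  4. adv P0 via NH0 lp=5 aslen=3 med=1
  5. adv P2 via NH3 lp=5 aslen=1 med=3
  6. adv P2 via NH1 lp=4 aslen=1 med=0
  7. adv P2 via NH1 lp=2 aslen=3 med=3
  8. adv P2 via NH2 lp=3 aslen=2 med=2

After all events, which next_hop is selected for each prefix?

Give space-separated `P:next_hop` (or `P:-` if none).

Op 1: best P0=- P1=NH2 P2=-
Op 2: best P0=- P1=NH2 P2=NH3
Op 3: best P0=- P1=NH2 P2=NH3
Op 4: best P0=NH0 P1=NH2 P2=NH3
Op 5: best P0=NH0 P1=NH2 P2=NH3
Op 6: best P0=NH0 P1=NH2 P2=NH3
Op 7: best P0=NH0 P1=NH2 P2=NH3
Op 8: best P0=NH0 P1=NH2 P2=NH3

Answer: P0:NH0 P1:NH2 P2:NH3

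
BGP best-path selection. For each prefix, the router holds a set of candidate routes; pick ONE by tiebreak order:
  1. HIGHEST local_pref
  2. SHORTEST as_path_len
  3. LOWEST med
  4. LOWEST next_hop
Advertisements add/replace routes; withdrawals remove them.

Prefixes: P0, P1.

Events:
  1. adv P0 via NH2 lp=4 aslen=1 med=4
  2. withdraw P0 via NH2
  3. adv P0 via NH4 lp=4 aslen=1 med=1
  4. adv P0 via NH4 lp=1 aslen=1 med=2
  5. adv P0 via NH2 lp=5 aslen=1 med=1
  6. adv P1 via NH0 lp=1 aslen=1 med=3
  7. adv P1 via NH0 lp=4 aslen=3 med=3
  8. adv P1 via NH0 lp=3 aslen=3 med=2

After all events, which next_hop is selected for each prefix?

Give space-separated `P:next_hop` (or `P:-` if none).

Op 1: best P0=NH2 P1=-
Op 2: best P0=- P1=-
Op 3: best P0=NH4 P1=-
Op 4: best P0=NH4 P1=-
Op 5: best P0=NH2 P1=-
Op 6: best P0=NH2 P1=NH0
Op 7: best P0=NH2 P1=NH0
Op 8: best P0=NH2 P1=NH0

Answer: P0:NH2 P1:NH0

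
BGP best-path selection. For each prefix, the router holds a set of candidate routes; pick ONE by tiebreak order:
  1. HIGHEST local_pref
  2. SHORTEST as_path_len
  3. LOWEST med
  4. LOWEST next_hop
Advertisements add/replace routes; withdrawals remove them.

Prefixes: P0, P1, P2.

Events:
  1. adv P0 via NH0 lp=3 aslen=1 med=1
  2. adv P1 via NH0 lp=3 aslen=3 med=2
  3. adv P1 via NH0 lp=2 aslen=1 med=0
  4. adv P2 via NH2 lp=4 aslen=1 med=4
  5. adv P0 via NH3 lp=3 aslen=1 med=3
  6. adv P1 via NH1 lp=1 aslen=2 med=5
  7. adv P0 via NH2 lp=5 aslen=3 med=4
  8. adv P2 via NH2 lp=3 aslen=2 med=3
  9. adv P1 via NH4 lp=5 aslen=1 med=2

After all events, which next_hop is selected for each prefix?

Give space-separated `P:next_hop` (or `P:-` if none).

Op 1: best P0=NH0 P1=- P2=-
Op 2: best P0=NH0 P1=NH0 P2=-
Op 3: best P0=NH0 P1=NH0 P2=-
Op 4: best P0=NH0 P1=NH0 P2=NH2
Op 5: best P0=NH0 P1=NH0 P2=NH2
Op 6: best P0=NH0 P1=NH0 P2=NH2
Op 7: best P0=NH2 P1=NH0 P2=NH2
Op 8: best P0=NH2 P1=NH0 P2=NH2
Op 9: best P0=NH2 P1=NH4 P2=NH2

Answer: P0:NH2 P1:NH4 P2:NH2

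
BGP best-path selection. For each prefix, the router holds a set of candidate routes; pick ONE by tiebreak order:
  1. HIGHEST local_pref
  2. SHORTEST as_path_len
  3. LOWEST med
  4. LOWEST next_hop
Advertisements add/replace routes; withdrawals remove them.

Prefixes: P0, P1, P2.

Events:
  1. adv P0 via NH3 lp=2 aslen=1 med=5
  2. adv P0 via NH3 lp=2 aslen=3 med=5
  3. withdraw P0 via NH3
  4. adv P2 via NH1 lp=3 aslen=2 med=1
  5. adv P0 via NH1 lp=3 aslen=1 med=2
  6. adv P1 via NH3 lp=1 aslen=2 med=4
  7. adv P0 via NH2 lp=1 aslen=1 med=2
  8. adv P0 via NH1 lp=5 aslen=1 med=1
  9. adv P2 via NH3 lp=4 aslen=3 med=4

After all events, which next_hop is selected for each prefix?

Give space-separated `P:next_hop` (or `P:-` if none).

Op 1: best P0=NH3 P1=- P2=-
Op 2: best P0=NH3 P1=- P2=-
Op 3: best P0=- P1=- P2=-
Op 4: best P0=- P1=- P2=NH1
Op 5: best P0=NH1 P1=- P2=NH1
Op 6: best P0=NH1 P1=NH3 P2=NH1
Op 7: best P0=NH1 P1=NH3 P2=NH1
Op 8: best P0=NH1 P1=NH3 P2=NH1
Op 9: best P0=NH1 P1=NH3 P2=NH3

Answer: P0:NH1 P1:NH3 P2:NH3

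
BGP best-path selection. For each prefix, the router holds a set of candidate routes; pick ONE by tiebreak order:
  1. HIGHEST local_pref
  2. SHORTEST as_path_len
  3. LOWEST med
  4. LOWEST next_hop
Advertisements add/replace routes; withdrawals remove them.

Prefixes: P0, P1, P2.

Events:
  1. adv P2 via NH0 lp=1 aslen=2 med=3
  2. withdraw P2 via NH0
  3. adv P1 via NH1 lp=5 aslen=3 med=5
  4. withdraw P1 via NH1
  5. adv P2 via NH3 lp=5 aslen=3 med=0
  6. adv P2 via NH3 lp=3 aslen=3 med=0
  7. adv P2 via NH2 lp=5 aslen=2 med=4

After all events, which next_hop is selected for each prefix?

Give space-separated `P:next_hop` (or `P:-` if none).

Op 1: best P0=- P1=- P2=NH0
Op 2: best P0=- P1=- P2=-
Op 3: best P0=- P1=NH1 P2=-
Op 4: best P0=- P1=- P2=-
Op 5: best P0=- P1=- P2=NH3
Op 6: best P0=- P1=- P2=NH3
Op 7: best P0=- P1=- P2=NH2

Answer: P0:- P1:- P2:NH2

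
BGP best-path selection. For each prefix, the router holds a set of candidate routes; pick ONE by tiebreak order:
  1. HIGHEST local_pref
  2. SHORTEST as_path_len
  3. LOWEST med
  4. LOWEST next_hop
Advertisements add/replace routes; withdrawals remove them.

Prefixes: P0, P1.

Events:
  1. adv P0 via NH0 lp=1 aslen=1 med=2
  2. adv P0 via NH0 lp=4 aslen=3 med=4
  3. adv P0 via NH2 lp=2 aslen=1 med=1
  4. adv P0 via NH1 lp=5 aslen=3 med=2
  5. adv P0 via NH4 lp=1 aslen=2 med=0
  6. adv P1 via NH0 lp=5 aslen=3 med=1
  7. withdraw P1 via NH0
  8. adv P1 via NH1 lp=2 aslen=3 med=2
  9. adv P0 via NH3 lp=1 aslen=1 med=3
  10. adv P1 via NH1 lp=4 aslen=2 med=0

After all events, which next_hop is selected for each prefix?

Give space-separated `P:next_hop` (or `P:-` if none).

Op 1: best P0=NH0 P1=-
Op 2: best P0=NH0 P1=-
Op 3: best P0=NH0 P1=-
Op 4: best P0=NH1 P1=-
Op 5: best P0=NH1 P1=-
Op 6: best P0=NH1 P1=NH0
Op 7: best P0=NH1 P1=-
Op 8: best P0=NH1 P1=NH1
Op 9: best P0=NH1 P1=NH1
Op 10: best P0=NH1 P1=NH1

Answer: P0:NH1 P1:NH1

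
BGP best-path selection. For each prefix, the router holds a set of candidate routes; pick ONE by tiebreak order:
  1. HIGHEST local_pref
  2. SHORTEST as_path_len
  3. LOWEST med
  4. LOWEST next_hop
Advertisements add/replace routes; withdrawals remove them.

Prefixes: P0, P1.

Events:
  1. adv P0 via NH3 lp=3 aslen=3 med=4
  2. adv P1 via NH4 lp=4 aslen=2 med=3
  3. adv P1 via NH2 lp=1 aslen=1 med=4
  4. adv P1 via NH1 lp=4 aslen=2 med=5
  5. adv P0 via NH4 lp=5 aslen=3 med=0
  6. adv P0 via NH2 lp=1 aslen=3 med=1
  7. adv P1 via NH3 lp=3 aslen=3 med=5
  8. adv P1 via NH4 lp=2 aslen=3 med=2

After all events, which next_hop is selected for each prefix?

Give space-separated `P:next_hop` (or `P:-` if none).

Answer: P0:NH4 P1:NH1

Derivation:
Op 1: best P0=NH3 P1=-
Op 2: best P0=NH3 P1=NH4
Op 3: best P0=NH3 P1=NH4
Op 4: best P0=NH3 P1=NH4
Op 5: best P0=NH4 P1=NH4
Op 6: best P0=NH4 P1=NH4
Op 7: best P0=NH4 P1=NH4
Op 8: best P0=NH4 P1=NH1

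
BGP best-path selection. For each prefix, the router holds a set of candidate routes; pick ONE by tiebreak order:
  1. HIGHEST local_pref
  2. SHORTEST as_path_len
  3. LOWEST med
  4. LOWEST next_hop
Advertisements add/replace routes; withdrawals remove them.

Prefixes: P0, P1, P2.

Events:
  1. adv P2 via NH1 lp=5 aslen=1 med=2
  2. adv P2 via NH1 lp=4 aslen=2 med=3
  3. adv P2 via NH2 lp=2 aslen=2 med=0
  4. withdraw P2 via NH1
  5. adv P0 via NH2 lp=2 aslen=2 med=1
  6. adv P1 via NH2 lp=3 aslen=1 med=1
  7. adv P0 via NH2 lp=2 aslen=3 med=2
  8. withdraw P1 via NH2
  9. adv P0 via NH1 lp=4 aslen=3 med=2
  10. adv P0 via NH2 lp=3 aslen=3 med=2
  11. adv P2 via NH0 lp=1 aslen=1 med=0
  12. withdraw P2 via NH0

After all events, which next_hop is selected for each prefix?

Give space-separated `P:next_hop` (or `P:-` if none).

Answer: P0:NH1 P1:- P2:NH2

Derivation:
Op 1: best P0=- P1=- P2=NH1
Op 2: best P0=- P1=- P2=NH1
Op 3: best P0=- P1=- P2=NH1
Op 4: best P0=- P1=- P2=NH2
Op 5: best P0=NH2 P1=- P2=NH2
Op 6: best P0=NH2 P1=NH2 P2=NH2
Op 7: best P0=NH2 P1=NH2 P2=NH2
Op 8: best P0=NH2 P1=- P2=NH2
Op 9: best P0=NH1 P1=- P2=NH2
Op 10: best P0=NH1 P1=- P2=NH2
Op 11: best P0=NH1 P1=- P2=NH2
Op 12: best P0=NH1 P1=- P2=NH2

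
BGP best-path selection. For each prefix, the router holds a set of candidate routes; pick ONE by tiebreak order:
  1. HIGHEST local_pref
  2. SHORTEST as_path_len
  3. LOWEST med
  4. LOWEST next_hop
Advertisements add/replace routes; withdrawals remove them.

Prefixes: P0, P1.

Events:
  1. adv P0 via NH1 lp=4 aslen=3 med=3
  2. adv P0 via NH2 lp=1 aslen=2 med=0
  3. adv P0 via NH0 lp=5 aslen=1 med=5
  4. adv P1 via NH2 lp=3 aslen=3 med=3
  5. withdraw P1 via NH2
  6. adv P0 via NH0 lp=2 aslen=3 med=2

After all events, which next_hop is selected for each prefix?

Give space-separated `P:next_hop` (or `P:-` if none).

Answer: P0:NH1 P1:-

Derivation:
Op 1: best P0=NH1 P1=-
Op 2: best P0=NH1 P1=-
Op 3: best P0=NH0 P1=-
Op 4: best P0=NH0 P1=NH2
Op 5: best P0=NH0 P1=-
Op 6: best P0=NH1 P1=-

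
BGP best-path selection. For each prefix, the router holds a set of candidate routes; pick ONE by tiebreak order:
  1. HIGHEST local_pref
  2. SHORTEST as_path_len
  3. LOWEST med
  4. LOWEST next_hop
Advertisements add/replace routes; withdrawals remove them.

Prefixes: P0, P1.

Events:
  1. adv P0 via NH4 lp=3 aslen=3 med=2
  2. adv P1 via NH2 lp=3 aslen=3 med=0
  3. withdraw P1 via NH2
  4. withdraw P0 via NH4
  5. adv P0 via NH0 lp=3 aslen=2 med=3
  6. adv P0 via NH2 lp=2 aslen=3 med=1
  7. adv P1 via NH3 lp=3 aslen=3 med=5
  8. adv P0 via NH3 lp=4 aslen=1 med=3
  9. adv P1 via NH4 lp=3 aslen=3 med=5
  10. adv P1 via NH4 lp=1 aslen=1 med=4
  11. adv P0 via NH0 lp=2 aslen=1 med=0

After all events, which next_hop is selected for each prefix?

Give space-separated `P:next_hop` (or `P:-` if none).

Answer: P0:NH3 P1:NH3

Derivation:
Op 1: best P0=NH4 P1=-
Op 2: best P0=NH4 P1=NH2
Op 3: best P0=NH4 P1=-
Op 4: best P0=- P1=-
Op 5: best P0=NH0 P1=-
Op 6: best P0=NH0 P1=-
Op 7: best P0=NH0 P1=NH3
Op 8: best P0=NH3 P1=NH3
Op 9: best P0=NH3 P1=NH3
Op 10: best P0=NH3 P1=NH3
Op 11: best P0=NH3 P1=NH3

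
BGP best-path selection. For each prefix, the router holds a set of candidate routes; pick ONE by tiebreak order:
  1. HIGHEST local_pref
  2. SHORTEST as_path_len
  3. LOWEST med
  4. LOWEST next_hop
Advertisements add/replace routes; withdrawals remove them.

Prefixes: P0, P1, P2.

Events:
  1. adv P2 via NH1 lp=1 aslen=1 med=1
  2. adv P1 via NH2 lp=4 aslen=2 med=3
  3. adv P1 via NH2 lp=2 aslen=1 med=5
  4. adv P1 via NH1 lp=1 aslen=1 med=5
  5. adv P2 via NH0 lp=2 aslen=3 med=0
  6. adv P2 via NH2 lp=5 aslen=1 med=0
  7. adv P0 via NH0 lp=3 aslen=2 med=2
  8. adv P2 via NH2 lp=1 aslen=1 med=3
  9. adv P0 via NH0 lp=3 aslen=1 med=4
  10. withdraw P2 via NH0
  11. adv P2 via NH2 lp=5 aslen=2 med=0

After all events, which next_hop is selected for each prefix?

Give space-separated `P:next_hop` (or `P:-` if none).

Op 1: best P0=- P1=- P2=NH1
Op 2: best P0=- P1=NH2 P2=NH1
Op 3: best P0=- P1=NH2 P2=NH1
Op 4: best P0=- P1=NH2 P2=NH1
Op 5: best P0=- P1=NH2 P2=NH0
Op 6: best P0=- P1=NH2 P2=NH2
Op 7: best P0=NH0 P1=NH2 P2=NH2
Op 8: best P0=NH0 P1=NH2 P2=NH0
Op 9: best P0=NH0 P1=NH2 P2=NH0
Op 10: best P0=NH0 P1=NH2 P2=NH1
Op 11: best P0=NH0 P1=NH2 P2=NH2

Answer: P0:NH0 P1:NH2 P2:NH2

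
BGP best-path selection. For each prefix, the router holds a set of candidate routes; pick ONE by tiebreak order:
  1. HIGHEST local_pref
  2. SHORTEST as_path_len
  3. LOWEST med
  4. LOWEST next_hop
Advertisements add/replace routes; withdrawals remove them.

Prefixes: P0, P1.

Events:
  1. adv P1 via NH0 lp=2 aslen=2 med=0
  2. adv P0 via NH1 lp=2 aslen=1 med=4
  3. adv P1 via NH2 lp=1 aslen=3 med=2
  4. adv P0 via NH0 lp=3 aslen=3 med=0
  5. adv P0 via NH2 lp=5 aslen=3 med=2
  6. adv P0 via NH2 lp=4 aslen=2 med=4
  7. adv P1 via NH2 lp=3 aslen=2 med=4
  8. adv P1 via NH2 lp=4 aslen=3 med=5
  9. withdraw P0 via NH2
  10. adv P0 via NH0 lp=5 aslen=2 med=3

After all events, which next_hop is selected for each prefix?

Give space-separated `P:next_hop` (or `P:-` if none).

Op 1: best P0=- P1=NH0
Op 2: best P0=NH1 P1=NH0
Op 3: best P0=NH1 P1=NH0
Op 4: best P0=NH0 P1=NH0
Op 5: best P0=NH2 P1=NH0
Op 6: best P0=NH2 P1=NH0
Op 7: best P0=NH2 P1=NH2
Op 8: best P0=NH2 P1=NH2
Op 9: best P0=NH0 P1=NH2
Op 10: best P0=NH0 P1=NH2

Answer: P0:NH0 P1:NH2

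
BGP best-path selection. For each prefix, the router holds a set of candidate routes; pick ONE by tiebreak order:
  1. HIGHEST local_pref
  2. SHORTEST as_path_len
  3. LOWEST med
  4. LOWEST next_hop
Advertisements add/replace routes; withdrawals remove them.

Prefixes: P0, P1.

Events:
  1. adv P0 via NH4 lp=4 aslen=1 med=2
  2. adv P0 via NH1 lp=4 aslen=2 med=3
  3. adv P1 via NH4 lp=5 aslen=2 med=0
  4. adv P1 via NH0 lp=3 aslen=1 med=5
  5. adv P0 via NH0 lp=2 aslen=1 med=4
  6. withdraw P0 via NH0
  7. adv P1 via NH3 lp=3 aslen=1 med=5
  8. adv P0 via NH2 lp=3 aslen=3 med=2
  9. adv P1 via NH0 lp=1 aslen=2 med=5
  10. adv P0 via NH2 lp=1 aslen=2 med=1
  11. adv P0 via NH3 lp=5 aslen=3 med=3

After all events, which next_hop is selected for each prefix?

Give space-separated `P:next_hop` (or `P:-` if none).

Op 1: best P0=NH4 P1=-
Op 2: best P0=NH4 P1=-
Op 3: best P0=NH4 P1=NH4
Op 4: best P0=NH4 P1=NH4
Op 5: best P0=NH4 P1=NH4
Op 6: best P0=NH4 P1=NH4
Op 7: best P0=NH4 P1=NH4
Op 8: best P0=NH4 P1=NH4
Op 9: best P0=NH4 P1=NH4
Op 10: best P0=NH4 P1=NH4
Op 11: best P0=NH3 P1=NH4

Answer: P0:NH3 P1:NH4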